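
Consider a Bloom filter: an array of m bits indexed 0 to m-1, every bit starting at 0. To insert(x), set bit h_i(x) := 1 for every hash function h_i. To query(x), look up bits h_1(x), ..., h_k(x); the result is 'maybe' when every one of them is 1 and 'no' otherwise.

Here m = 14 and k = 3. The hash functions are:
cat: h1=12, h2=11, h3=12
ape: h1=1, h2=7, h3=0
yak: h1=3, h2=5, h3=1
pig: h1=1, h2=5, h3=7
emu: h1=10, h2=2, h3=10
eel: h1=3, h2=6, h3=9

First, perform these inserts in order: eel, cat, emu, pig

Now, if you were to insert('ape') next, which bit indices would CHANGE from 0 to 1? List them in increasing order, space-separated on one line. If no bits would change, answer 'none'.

Answer: 0

Derivation:
Start: bits=00000000000000
After insert 'eel': sets bits 3 6 9 -> bits=00010010010000
After insert 'cat': sets bits 11 12 -> bits=00010010010110
After insert 'emu': sets bits 2 10 -> bits=00110010011110
After insert 'pig': sets bits 1 5 7 -> bits=01110111011110
insert 'ape' would touch bits 0 1 7; currently bit0=0, bit1=1, bit7=1
Bits that are 0 among those (would change 0->1): 0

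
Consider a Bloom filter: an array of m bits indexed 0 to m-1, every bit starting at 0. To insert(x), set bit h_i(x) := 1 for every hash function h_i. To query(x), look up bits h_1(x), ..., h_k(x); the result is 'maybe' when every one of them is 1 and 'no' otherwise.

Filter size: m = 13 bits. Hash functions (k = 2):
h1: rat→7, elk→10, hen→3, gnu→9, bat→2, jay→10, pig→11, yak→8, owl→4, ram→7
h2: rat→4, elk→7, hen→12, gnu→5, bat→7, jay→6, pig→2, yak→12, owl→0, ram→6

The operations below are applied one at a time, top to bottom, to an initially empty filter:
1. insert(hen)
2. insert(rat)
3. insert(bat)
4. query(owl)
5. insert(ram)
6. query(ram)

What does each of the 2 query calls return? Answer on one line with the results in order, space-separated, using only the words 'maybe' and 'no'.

Start: bits=0000000000000
Op 1: insert hen -> sets bits 3 12 -> bits=0001000000001
Op 2: insert rat -> sets bits 4 7 -> bits=0001100100001
Op 3: insert bat -> sets bits 2 7 -> bits=0011100100001
Op 4: query owl -> checks bit0=0, bit4=1 (has a 0) -> no
Op 5: insert ram -> sets bits 6 7 -> bits=0011101100001
Op 6: query ram -> checks bit6=1, bit7=1 (all 1) -> maybe
Query results in order: no maybe

Answer: no maybe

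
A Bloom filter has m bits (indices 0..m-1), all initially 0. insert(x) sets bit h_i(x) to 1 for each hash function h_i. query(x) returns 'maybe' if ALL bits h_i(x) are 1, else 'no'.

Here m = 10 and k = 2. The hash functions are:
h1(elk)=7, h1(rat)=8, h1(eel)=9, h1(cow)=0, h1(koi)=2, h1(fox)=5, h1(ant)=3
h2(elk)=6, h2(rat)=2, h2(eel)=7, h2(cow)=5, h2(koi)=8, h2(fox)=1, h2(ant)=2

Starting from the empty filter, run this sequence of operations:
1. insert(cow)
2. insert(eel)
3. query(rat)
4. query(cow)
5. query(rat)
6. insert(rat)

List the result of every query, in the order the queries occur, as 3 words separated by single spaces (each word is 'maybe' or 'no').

Answer: no maybe no

Derivation:
Start: bits=0000000000
Op 1: insert cow -> sets bits 0 5 -> bits=1000010000
Op 2: insert eel -> sets bits 7 9 -> bits=1000010101
Op 3: query rat -> checks bit2=0, bit8=0 (has a 0) -> no
Op 4: query cow -> checks bit0=1, bit5=1 (all 1) -> maybe
Op 5: query rat -> checks bit2=0, bit8=0 (has a 0) -> no
Op 6: insert rat -> sets bits 2 8 -> bits=1010010111
Query results in order: no maybe no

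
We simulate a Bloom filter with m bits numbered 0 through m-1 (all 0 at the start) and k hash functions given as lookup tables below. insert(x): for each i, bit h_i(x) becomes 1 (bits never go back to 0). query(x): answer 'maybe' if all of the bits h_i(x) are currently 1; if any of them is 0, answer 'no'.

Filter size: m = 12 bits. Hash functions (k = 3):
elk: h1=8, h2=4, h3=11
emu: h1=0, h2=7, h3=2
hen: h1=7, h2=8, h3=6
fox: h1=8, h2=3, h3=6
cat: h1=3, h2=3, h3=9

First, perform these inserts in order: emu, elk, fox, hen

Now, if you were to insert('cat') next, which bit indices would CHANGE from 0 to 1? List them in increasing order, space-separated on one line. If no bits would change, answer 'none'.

Answer: 9

Derivation:
Start: bits=000000000000
After insert 'emu': sets bits 0 2 7 -> bits=101000010000
After insert 'elk': sets bits 4 8 11 -> bits=101010011001
After insert 'fox': sets bits 3 6 8 -> bits=101110111001
After insert 'hen': sets bits 6 7 8 -> bits=101110111001
insert 'cat' would touch bits 3 9; currently bit3=1, bit9=0
Bits that are 0 among those (would change 0->1): 9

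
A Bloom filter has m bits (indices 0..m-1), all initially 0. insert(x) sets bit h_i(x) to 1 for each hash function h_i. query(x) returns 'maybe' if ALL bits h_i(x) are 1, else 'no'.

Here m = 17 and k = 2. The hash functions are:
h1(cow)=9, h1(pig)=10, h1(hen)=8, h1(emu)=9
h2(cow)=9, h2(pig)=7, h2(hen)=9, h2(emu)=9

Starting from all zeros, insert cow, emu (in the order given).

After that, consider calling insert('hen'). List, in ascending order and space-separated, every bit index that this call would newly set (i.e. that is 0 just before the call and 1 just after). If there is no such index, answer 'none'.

Answer: 8

Derivation:
Start: bits=00000000000000000
After insert 'cow': sets bits 9 -> bits=00000000010000000
After insert 'emu': sets bits 9 -> bits=00000000010000000
insert 'hen' would touch bits 8 9; currently bit8=0, bit9=1
Bits that are 0 among those (would change 0->1): 8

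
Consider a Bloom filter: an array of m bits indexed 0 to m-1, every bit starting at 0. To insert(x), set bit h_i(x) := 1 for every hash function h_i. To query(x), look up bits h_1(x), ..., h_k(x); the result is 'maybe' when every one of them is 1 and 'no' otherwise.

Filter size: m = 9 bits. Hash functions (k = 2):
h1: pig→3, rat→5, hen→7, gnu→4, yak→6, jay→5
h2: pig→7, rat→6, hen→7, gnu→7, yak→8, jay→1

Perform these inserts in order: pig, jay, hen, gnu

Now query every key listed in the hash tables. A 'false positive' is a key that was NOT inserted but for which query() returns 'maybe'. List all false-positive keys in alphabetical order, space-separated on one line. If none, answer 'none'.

Start: bits=000000000
After insert 'pig': sets bits 3 7 -> bits=000100010
After insert 'jay': sets bits 1 5 -> bits=010101010
After insert 'hen': sets bits 7 -> bits=010101010
After insert 'gnu': sets bits 4 7 -> bits=010111010
Not inserted: rat yak — query each against bits=010111010:
query rat: checks bit5=1, bit6=0 (has a 0) -> no => not a false positive
query yak: checks bit6=0, bit8=0 (has a 0) -> no => not a false positive
False positives (alphabetical): none

Answer: none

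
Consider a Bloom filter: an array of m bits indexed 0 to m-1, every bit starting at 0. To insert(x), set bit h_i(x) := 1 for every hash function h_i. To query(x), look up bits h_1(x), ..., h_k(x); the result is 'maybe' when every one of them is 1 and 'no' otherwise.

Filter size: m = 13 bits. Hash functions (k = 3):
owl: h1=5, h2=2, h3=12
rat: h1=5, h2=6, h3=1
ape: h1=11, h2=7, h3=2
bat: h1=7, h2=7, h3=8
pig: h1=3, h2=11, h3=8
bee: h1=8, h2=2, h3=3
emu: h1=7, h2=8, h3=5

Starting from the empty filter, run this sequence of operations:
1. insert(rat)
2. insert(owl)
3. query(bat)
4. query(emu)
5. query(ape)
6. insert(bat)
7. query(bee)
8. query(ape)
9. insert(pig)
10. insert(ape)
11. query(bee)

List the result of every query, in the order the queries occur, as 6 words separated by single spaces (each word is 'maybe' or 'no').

Answer: no no no no no maybe

Derivation:
Start: bits=0000000000000
Op 1: insert rat -> sets bits 1 5 6 -> bits=0100011000000
Op 2: insert owl -> sets bits 2 5 12 -> bits=0110011000001
Op 3: query bat -> checks bit7=0, bit8=0 (has a 0) -> no
Op 4: query emu -> checks bit5=1, bit7=0, bit8=0 (has a 0) -> no
Op 5: query ape -> checks bit2=1, bit7=0, bit11=0 (has a 0) -> no
Op 6: insert bat -> sets bits 7 8 -> bits=0110011110001
Op 7: query bee -> checks bit2=1, bit3=0, bit8=1 (has a 0) -> no
Op 8: query ape -> checks bit2=1, bit7=1, bit11=0 (has a 0) -> no
Op 9: insert pig -> sets bits 3 8 11 -> bits=0111011110011
Op 10: insert ape -> sets bits 2 7 11 -> bits=0111011110011
Op 11: query bee -> checks bit2=1, bit3=1, bit8=1 (all 1) -> maybe
Query results in order: no no no no no maybe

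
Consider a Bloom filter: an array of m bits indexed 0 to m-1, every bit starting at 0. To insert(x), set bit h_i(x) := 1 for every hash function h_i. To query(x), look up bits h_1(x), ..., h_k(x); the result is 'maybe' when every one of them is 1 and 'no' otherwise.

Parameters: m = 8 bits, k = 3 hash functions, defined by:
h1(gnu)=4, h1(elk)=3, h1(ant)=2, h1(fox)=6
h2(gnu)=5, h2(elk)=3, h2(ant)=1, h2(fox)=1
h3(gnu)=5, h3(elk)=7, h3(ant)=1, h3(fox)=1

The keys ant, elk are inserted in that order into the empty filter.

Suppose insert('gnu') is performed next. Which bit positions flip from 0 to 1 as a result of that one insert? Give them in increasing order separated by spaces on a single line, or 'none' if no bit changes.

Start: bits=00000000
After insert 'ant': sets bits 1 2 -> bits=01100000
After insert 'elk': sets bits 3 7 -> bits=01110001
insert 'gnu' would touch bits 4 5; currently bit4=0, bit5=0
Bits that are 0 among those (would change 0->1): 4 5

Answer: 4 5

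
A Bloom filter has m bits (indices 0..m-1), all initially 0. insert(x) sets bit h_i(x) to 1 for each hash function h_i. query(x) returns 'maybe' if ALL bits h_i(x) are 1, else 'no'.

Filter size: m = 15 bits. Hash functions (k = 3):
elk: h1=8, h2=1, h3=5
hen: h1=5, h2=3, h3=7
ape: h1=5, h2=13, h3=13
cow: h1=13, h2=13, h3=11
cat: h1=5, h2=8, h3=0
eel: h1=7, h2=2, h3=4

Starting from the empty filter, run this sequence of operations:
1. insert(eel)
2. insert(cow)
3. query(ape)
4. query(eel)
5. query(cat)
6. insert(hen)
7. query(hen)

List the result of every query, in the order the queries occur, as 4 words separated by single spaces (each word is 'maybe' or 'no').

Answer: no maybe no maybe

Derivation:
Start: bits=000000000000000
Op 1: insert eel -> sets bits 2 4 7 -> bits=001010010000000
Op 2: insert cow -> sets bits 11 13 -> bits=001010010001010
Op 3: query ape -> checks bit5=0, bit13=1 (has a 0) -> no
Op 4: query eel -> checks bit2=1, bit4=1, bit7=1 (all 1) -> maybe
Op 5: query cat -> checks bit0=0, bit5=0, bit8=0 (has a 0) -> no
Op 6: insert hen -> sets bits 3 5 7 -> bits=001111010001010
Op 7: query hen -> checks bit3=1, bit5=1, bit7=1 (all 1) -> maybe
Query results in order: no maybe no maybe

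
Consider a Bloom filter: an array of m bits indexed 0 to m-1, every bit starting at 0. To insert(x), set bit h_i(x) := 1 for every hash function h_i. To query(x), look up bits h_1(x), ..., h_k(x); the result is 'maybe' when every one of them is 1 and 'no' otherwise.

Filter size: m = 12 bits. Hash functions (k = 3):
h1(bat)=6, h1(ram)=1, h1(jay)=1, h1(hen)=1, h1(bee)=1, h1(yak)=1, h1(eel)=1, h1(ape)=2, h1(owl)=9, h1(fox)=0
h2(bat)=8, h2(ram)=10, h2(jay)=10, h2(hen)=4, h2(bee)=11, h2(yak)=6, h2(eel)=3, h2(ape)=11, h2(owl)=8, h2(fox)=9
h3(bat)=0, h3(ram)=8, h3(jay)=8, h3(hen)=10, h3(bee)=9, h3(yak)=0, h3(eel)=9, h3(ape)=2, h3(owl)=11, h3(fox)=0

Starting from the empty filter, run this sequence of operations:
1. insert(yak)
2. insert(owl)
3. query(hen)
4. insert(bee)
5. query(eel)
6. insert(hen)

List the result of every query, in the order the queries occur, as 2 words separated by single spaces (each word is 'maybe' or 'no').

Answer: no no

Derivation:
Start: bits=000000000000
Op 1: insert yak -> sets bits 0 1 6 -> bits=110000100000
Op 2: insert owl -> sets bits 8 9 11 -> bits=110000101101
Op 3: query hen -> checks bit1=1, bit4=0, bit10=0 (has a 0) -> no
Op 4: insert bee -> sets bits 1 9 11 -> bits=110000101101
Op 5: query eel -> checks bit1=1, bit3=0, bit9=1 (has a 0) -> no
Op 6: insert hen -> sets bits 1 4 10 -> bits=110010101111
Query results in order: no no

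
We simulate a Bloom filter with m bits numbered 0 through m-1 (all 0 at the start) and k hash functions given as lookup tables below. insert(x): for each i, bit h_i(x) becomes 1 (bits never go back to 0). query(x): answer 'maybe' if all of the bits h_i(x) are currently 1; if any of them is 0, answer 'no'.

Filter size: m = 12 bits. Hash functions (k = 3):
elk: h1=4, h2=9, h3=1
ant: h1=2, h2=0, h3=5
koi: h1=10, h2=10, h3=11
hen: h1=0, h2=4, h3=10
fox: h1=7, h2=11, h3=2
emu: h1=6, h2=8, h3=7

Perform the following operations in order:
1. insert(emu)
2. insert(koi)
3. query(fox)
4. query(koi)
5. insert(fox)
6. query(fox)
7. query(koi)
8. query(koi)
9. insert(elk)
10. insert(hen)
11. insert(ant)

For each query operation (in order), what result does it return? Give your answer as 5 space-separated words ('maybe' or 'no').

Start: bits=000000000000
Op 1: insert emu -> sets bits 6 7 8 -> bits=000000111000
Op 2: insert koi -> sets bits 10 11 -> bits=000000111011
Op 3: query fox -> checks bit2=0, bit7=1, bit11=1 (has a 0) -> no
Op 4: query koi -> checks bit10=1, bit11=1 (all 1) -> maybe
Op 5: insert fox -> sets bits 2 7 11 -> bits=001000111011
Op 6: query fox -> checks bit2=1, bit7=1, bit11=1 (all 1) -> maybe
Op 7: query koi -> checks bit10=1, bit11=1 (all 1) -> maybe
Op 8: query koi -> checks bit10=1, bit11=1 (all 1) -> maybe
Op 9: insert elk -> sets bits 1 4 9 -> bits=011010111111
Op 10: insert hen -> sets bits 0 4 10 -> bits=111010111111
Op 11: insert ant -> sets bits 0 2 5 -> bits=111011111111
Query results in order: no maybe maybe maybe maybe

Answer: no maybe maybe maybe maybe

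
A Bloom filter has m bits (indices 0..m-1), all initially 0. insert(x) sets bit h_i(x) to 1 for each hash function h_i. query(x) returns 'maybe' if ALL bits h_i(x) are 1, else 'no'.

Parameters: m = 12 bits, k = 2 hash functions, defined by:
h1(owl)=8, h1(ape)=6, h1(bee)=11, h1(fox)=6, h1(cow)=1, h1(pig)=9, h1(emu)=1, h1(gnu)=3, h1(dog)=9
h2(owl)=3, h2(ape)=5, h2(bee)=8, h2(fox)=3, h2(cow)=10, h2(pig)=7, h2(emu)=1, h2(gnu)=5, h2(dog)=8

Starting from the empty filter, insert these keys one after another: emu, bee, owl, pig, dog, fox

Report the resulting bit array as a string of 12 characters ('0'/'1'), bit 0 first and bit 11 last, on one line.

Answer: 010100111101

Derivation:
Start: bits=000000000000
After insert 'emu': sets bits 1 -> bits=010000000000
After insert 'bee': sets bits 8 11 -> bits=010000001001
After insert 'owl': sets bits 3 8 -> bits=010100001001
After insert 'pig': sets bits 7 9 -> bits=010100011101
After insert 'dog': sets bits 8 9 -> bits=010100011101
After insert 'fox': sets bits 3 6 -> bits=010100111101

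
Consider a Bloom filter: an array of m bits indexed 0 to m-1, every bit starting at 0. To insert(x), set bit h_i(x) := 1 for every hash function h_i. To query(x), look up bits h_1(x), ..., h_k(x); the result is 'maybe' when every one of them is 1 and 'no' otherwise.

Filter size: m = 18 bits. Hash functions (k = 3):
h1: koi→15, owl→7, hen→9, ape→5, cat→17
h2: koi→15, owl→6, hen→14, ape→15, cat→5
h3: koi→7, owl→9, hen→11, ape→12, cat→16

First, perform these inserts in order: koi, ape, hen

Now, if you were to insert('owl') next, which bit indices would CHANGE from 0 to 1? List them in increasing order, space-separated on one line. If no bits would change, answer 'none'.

Start: bits=000000000000000000
After insert 'koi': sets bits 7 15 -> bits=000000010000000100
After insert 'ape': sets bits 5 12 15 -> bits=000001010000100100
After insert 'hen': sets bits 9 11 14 -> bits=000001010101101100
insert 'owl' would touch bits 6 7 9; currently bit6=0, bit7=1, bit9=1
Bits that are 0 among those (would change 0->1): 6

Answer: 6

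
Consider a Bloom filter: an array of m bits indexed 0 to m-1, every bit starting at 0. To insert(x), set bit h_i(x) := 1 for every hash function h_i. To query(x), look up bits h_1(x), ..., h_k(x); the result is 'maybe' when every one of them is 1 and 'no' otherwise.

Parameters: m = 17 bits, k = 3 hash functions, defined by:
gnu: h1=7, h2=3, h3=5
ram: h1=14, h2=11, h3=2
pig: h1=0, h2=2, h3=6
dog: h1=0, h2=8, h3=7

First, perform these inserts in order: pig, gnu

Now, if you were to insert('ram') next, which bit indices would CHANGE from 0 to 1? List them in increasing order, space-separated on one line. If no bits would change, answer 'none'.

Start: bits=00000000000000000
After insert 'pig': sets bits 0 2 6 -> bits=10100010000000000
After insert 'gnu': sets bits 3 5 7 -> bits=10110111000000000
insert 'ram' would touch bits 2 11 14; currently bit2=1, bit11=0, bit14=0
Bits that are 0 among those (would change 0->1): 11 14

Answer: 11 14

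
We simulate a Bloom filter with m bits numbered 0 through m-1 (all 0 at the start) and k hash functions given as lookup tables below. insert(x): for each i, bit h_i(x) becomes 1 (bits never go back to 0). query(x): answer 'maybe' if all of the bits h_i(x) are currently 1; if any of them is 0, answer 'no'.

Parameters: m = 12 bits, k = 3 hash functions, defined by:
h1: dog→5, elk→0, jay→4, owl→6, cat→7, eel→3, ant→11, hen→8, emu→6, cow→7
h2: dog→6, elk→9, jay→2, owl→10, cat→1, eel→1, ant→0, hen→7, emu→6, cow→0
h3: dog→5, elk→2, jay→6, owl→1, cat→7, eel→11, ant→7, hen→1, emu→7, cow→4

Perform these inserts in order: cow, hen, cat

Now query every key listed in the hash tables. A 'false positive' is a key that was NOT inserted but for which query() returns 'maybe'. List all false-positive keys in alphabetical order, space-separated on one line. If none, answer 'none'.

Answer: none

Derivation:
Start: bits=000000000000
After insert 'cow': sets bits 0 4 7 -> bits=100010010000
After insert 'hen': sets bits 1 7 8 -> bits=110010011000
After insert 'cat': sets bits 1 7 -> bits=110010011000
Not inserted: ant dog eel elk emu jay owl — query each against bits=110010011000:
query ant: checks bit0=1, bit7=1, bit11=0 (has a 0) -> no => not a false positive
query dog: checks bit5=0, bit6=0 (has a 0) -> no => not a false positive
query eel: checks bit1=1, bit3=0, bit11=0 (has a 0) -> no => not a false positive
query elk: checks bit0=1, bit2=0, bit9=0 (has a 0) -> no => not a false positive
query emu: checks bit6=0, bit7=1 (has a 0) -> no => not a false positive
query jay: checks bit2=0, bit4=1, bit6=0 (has a 0) -> no => not a false positive
query owl: checks bit1=1, bit6=0, bit10=0 (has a 0) -> no => not a false positive
False positives (alphabetical): none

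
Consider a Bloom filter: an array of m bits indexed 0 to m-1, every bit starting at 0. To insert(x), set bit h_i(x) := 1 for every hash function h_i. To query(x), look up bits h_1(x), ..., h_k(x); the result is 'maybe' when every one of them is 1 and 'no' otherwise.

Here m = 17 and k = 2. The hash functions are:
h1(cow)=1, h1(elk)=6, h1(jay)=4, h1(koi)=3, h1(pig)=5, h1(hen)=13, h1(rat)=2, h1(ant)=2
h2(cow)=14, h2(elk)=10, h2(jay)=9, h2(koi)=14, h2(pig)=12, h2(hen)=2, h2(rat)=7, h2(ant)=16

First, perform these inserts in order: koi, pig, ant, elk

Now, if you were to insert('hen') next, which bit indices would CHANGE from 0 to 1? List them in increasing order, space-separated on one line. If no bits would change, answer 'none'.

Answer: 13

Derivation:
Start: bits=00000000000000000
After insert 'koi': sets bits 3 14 -> bits=00010000000000100
After insert 'pig': sets bits 5 12 -> bits=00010100000010100
After insert 'ant': sets bits 2 16 -> bits=00110100000010101
After insert 'elk': sets bits 6 10 -> bits=00110110001010101
insert 'hen' would touch bits 2 13; currently bit2=1, bit13=0
Bits that are 0 among those (would change 0->1): 13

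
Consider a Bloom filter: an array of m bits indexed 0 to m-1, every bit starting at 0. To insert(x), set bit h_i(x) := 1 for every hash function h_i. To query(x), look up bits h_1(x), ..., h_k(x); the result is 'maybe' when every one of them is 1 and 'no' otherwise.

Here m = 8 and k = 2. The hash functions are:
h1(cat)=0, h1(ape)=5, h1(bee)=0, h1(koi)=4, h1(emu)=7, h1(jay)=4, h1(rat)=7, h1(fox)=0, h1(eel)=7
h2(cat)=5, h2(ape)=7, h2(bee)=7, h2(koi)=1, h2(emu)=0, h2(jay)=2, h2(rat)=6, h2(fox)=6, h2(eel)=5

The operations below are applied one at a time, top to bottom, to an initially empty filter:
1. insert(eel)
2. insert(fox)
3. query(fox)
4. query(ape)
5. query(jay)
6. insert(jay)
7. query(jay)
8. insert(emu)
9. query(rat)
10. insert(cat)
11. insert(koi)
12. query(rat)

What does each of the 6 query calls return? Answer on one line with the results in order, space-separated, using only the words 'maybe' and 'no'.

Start: bits=00000000
Op 1: insert eel -> sets bits 5 7 -> bits=00000101
Op 2: insert fox -> sets bits 0 6 -> bits=10000111
Op 3: query fox -> checks bit0=1, bit6=1 (all 1) -> maybe
Op 4: query ape -> checks bit5=1, bit7=1 (all 1) -> maybe
Op 5: query jay -> checks bit2=0, bit4=0 (has a 0) -> no
Op 6: insert jay -> sets bits 2 4 -> bits=10101111
Op 7: query jay -> checks bit2=1, bit4=1 (all 1) -> maybe
Op 8: insert emu -> sets bits 0 7 -> bits=10101111
Op 9: query rat -> checks bit6=1, bit7=1 (all 1) -> maybe
Op 10: insert cat -> sets bits 0 5 -> bits=10101111
Op 11: insert koi -> sets bits 1 4 -> bits=11101111
Op 12: query rat -> checks bit6=1, bit7=1 (all 1) -> maybe
Query results in order: maybe maybe no maybe maybe maybe

Answer: maybe maybe no maybe maybe maybe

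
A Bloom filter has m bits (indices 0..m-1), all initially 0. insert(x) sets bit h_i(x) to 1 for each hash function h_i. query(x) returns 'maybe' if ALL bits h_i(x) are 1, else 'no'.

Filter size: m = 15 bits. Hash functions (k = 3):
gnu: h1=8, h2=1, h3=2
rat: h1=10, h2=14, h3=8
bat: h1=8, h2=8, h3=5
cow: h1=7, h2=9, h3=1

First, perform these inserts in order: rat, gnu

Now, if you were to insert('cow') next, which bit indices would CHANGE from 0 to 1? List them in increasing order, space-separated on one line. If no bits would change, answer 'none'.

Answer: 7 9

Derivation:
Start: bits=000000000000000
After insert 'rat': sets bits 8 10 14 -> bits=000000001010001
After insert 'gnu': sets bits 1 2 8 -> bits=011000001010001
insert 'cow' would touch bits 1 7 9; currently bit1=1, bit7=0, bit9=0
Bits that are 0 among those (would change 0->1): 7 9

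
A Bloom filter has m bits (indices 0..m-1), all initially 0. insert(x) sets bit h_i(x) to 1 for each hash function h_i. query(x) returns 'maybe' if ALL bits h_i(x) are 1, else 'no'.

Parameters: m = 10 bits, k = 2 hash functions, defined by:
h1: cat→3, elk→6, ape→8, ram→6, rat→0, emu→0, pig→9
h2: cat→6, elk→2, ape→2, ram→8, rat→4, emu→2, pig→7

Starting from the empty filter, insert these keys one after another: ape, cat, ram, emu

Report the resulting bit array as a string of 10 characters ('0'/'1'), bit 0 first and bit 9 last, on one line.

Answer: 1011001010

Derivation:
Start: bits=0000000000
After insert 'ape': sets bits 2 8 -> bits=0010000010
After insert 'cat': sets bits 3 6 -> bits=0011001010
After insert 'ram': sets bits 6 8 -> bits=0011001010
After insert 'emu': sets bits 0 2 -> bits=1011001010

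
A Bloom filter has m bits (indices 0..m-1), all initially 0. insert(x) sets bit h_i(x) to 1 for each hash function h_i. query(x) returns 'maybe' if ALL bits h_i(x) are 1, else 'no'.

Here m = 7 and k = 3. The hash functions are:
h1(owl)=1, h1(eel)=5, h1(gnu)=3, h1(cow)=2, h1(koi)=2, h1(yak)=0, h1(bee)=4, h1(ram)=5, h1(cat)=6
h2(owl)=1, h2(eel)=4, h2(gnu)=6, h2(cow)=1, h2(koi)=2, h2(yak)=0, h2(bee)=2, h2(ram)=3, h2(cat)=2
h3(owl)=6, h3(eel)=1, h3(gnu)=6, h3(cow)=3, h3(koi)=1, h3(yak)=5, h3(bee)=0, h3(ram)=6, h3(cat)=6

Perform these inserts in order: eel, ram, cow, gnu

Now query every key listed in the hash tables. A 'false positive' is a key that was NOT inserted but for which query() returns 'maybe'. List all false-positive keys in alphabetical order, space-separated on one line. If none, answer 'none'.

Start: bits=0000000
After insert 'eel': sets bits 1 4 5 -> bits=0100110
After insert 'ram': sets bits 3 5 6 -> bits=0101111
After insert 'cow': sets bits 1 2 3 -> bits=0111111
After insert 'gnu': sets bits 3 6 -> bits=0111111
Not inserted: bee cat koi owl yak — query each against bits=0111111:
query bee: checks bit0=0, bit2=1, bit4=1 (has a 0) -> no => not a false positive
query cat: checks bit2=1, bit6=1 (all 1) -> maybe => FALSE POSITIVE
query koi: checks bit1=1, bit2=1 (all 1) -> maybe => FALSE POSITIVE
query owl: checks bit1=1, bit6=1 (all 1) -> maybe => FALSE POSITIVE
query yak: checks bit0=0, bit5=1 (has a 0) -> no => not a false positive
False positives (alphabetical): cat koi owl

Answer: cat koi owl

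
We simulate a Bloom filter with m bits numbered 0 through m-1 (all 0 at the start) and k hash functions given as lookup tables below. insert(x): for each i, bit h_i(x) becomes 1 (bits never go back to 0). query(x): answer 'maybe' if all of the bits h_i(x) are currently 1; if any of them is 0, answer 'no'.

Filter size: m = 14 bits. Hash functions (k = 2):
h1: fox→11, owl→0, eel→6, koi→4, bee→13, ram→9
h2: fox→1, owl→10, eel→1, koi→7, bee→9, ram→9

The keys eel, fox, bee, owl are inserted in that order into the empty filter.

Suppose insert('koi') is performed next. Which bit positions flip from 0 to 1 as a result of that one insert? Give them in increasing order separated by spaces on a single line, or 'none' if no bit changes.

Answer: 4 7

Derivation:
Start: bits=00000000000000
After insert 'eel': sets bits 1 6 -> bits=01000010000000
After insert 'fox': sets bits 1 11 -> bits=01000010000100
After insert 'bee': sets bits 9 13 -> bits=01000010010101
After insert 'owl': sets bits 0 10 -> bits=11000010011101
insert 'koi' would touch bits 4 7; currently bit4=0, bit7=0
Bits that are 0 among those (would change 0->1): 4 7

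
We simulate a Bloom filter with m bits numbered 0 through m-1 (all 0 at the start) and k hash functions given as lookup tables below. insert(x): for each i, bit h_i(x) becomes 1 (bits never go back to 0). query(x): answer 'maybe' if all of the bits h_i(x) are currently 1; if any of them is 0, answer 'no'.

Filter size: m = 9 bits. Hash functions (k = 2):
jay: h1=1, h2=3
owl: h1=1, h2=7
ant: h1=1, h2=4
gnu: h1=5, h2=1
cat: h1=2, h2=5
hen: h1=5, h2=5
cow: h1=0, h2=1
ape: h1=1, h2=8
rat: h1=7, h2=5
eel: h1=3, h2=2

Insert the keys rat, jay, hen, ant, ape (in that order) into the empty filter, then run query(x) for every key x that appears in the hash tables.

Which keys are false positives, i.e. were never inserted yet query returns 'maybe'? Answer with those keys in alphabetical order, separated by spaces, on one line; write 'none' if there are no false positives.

Start: bits=000000000
After insert 'rat': sets bits 5 7 -> bits=000001010
After insert 'jay': sets bits 1 3 -> bits=010101010
After insert 'hen': sets bits 5 -> bits=010101010
After insert 'ant': sets bits 1 4 -> bits=010111010
After insert 'ape': sets bits 1 8 -> bits=010111011
Not inserted: cat cow eel gnu owl — query each against bits=010111011:
query cat: checks bit2=0, bit5=1 (has a 0) -> no => not a false positive
query cow: checks bit0=0, bit1=1 (has a 0) -> no => not a false positive
query eel: checks bit2=0, bit3=1 (has a 0) -> no => not a false positive
query gnu: checks bit1=1, bit5=1 (all 1) -> maybe => FALSE POSITIVE
query owl: checks bit1=1, bit7=1 (all 1) -> maybe => FALSE POSITIVE
False positives (alphabetical): gnu owl

Answer: gnu owl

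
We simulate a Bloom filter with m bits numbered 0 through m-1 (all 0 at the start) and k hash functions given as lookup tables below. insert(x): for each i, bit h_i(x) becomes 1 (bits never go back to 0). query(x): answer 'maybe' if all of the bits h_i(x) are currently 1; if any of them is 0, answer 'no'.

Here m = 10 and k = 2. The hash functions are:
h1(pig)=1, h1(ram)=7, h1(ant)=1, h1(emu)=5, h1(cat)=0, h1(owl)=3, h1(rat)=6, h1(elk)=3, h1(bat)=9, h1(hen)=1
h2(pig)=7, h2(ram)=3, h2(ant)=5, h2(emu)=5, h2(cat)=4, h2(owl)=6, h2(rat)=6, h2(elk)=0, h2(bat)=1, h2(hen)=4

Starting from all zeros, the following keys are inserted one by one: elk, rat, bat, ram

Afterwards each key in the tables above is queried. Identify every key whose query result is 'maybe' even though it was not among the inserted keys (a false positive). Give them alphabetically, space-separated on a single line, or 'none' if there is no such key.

Answer: owl pig

Derivation:
Start: bits=0000000000
After insert 'elk': sets bits 0 3 -> bits=1001000000
After insert 'rat': sets bits 6 -> bits=1001001000
After insert 'bat': sets bits 1 9 -> bits=1101001001
After insert 'ram': sets bits 3 7 -> bits=1101001101
Not inserted: ant cat emu hen owl pig — query each against bits=1101001101:
query ant: checks bit1=1, bit5=0 (has a 0) -> no => not a false positive
query cat: checks bit0=1, bit4=0 (has a 0) -> no => not a false positive
query emu: checks bit5=0 (has a 0) -> no => not a false positive
query hen: checks bit1=1, bit4=0 (has a 0) -> no => not a false positive
query owl: checks bit3=1, bit6=1 (all 1) -> maybe => FALSE POSITIVE
query pig: checks bit1=1, bit7=1 (all 1) -> maybe => FALSE POSITIVE
False positives (alphabetical): owl pig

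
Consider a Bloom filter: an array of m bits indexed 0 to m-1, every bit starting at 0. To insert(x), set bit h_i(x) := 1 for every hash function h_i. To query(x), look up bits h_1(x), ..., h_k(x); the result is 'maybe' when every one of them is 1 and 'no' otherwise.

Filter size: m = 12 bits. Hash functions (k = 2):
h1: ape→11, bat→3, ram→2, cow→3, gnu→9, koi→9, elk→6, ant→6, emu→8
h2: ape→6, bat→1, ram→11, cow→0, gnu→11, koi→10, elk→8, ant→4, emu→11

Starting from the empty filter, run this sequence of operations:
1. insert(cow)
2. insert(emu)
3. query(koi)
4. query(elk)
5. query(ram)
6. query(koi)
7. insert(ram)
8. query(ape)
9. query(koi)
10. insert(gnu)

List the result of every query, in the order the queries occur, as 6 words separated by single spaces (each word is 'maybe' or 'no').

Start: bits=000000000000
Op 1: insert cow -> sets bits 0 3 -> bits=100100000000
Op 2: insert emu -> sets bits 8 11 -> bits=100100001001
Op 3: query koi -> checks bit9=0, bit10=0 (has a 0) -> no
Op 4: query elk -> checks bit6=0, bit8=1 (has a 0) -> no
Op 5: query ram -> checks bit2=0, bit11=1 (has a 0) -> no
Op 6: query koi -> checks bit9=0, bit10=0 (has a 0) -> no
Op 7: insert ram -> sets bits 2 11 -> bits=101100001001
Op 8: query ape -> checks bit6=0, bit11=1 (has a 0) -> no
Op 9: query koi -> checks bit9=0, bit10=0 (has a 0) -> no
Op 10: insert gnu -> sets bits 9 11 -> bits=101100001101
Query results in order: no no no no no no

Answer: no no no no no no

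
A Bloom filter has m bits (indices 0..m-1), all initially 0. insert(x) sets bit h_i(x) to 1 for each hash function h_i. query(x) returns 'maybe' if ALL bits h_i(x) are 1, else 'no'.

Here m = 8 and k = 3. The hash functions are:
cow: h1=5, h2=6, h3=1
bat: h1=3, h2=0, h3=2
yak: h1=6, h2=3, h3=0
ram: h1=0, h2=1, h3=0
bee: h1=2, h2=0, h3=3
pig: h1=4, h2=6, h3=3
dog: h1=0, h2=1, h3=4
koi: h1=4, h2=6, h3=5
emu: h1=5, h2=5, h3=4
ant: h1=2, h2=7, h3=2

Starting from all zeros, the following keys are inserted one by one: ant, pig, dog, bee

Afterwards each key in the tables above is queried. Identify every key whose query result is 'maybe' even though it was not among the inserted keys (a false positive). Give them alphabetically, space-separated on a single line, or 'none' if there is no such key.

Answer: bat ram yak

Derivation:
Start: bits=00000000
After insert 'ant': sets bits 2 7 -> bits=00100001
After insert 'pig': sets bits 3 4 6 -> bits=00111011
After insert 'dog': sets bits 0 1 4 -> bits=11111011
After insert 'bee': sets bits 0 2 3 -> bits=11111011
Not inserted: bat cow emu koi ram yak — query each against bits=11111011:
query bat: checks bit0=1, bit2=1, bit3=1 (all 1) -> maybe => FALSE POSITIVE
query cow: checks bit1=1, bit5=0, bit6=1 (has a 0) -> no => not a false positive
query emu: checks bit4=1, bit5=0 (has a 0) -> no => not a false positive
query koi: checks bit4=1, bit5=0, bit6=1 (has a 0) -> no => not a false positive
query ram: checks bit0=1, bit1=1 (all 1) -> maybe => FALSE POSITIVE
query yak: checks bit0=1, bit3=1, bit6=1 (all 1) -> maybe => FALSE POSITIVE
False positives (alphabetical): bat ram yak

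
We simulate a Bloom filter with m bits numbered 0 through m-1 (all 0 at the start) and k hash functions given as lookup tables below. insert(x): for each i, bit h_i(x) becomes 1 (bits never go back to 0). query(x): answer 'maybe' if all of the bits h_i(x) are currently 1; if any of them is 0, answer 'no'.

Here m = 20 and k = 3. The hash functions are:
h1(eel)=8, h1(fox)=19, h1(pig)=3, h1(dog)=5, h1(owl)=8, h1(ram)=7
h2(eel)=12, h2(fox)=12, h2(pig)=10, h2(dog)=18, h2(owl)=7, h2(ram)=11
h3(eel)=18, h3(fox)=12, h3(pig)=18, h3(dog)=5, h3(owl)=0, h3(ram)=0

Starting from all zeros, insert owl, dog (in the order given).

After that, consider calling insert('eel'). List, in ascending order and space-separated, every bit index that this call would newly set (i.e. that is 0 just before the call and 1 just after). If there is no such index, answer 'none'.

Answer: 12

Derivation:
Start: bits=00000000000000000000
After insert 'owl': sets bits 0 7 8 -> bits=10000001100000000000
After insert 'dog': sets bits 5 18 -> bits=10000101100000000010
insert 'eel' would touch bits 8 12 18; currently bit8=1, bit12=0, bit18=1
Bits that are 0 among those (would change 0->1): 12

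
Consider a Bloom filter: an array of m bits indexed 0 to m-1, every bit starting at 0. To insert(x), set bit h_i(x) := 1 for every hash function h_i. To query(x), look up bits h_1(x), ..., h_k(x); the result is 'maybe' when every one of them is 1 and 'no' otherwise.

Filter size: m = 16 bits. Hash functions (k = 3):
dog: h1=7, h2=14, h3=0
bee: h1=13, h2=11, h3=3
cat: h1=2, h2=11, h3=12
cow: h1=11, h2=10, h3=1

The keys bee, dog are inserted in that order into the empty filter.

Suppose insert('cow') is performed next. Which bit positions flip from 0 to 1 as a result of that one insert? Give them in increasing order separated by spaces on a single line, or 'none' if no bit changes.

Answer: 1 10

Derivation:
Start: bits=0000000000000000
After insert 'bee': sets bits 3 11 13 -> bits=0001000000010100
After insert 'dog': sets bits 0 7 14 -> bits=1001000100010110
insert 'cow' would touch bits 1 10 11; currently bit1=0, bit10=0, bit11=1
Bits that are 0 among those (would change 0->1): 1 10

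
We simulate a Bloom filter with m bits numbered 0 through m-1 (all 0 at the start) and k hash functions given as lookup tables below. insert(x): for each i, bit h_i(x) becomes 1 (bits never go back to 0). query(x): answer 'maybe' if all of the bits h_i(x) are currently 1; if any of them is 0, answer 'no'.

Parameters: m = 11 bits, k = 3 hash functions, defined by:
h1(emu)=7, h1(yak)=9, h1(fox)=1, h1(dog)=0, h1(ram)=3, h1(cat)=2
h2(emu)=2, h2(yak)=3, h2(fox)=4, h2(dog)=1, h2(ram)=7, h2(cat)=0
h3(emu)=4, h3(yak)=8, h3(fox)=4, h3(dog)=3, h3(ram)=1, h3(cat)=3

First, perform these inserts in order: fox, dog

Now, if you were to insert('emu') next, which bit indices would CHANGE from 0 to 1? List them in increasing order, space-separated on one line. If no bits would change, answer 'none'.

Start: bits=00000000000
After insert 'fox': sets bits 1 4 -> bits=01001000000
After insert 'dog': sets bits 0 1 3 -> bits=11011000000
insert 'emu' would touch bits 2 4 7; currently bit2=0, bit4=1, bit7=0
Bits that are 0 among those (would change 0->1): 2 7

Answer: 2 7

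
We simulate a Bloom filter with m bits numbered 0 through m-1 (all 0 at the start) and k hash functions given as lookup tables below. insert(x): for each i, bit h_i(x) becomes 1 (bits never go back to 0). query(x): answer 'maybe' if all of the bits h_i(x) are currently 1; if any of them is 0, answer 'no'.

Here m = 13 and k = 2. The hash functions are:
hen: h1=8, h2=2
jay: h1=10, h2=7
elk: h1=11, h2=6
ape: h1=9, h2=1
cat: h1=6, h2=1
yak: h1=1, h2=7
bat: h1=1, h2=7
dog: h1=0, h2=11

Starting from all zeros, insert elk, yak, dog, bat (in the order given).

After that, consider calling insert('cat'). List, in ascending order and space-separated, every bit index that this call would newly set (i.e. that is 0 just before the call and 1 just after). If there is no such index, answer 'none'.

Start: bits=0000000000000
After insert 'elk': sets bits 6 11 -> bits=0000001000010
After insert 'yak': sets bits 1 7 -> bits=0100001100010
After insert 'dog': sets bits 0 11 -> bits=1100001100010
After insert 'bat': sets bits 1 7 -> bits=1100001100010
insert 'cat' would touch bits 1 6; currently bit1=1, bit6=1
Bits that are 0 among those (would change 0->1): none

Answer: none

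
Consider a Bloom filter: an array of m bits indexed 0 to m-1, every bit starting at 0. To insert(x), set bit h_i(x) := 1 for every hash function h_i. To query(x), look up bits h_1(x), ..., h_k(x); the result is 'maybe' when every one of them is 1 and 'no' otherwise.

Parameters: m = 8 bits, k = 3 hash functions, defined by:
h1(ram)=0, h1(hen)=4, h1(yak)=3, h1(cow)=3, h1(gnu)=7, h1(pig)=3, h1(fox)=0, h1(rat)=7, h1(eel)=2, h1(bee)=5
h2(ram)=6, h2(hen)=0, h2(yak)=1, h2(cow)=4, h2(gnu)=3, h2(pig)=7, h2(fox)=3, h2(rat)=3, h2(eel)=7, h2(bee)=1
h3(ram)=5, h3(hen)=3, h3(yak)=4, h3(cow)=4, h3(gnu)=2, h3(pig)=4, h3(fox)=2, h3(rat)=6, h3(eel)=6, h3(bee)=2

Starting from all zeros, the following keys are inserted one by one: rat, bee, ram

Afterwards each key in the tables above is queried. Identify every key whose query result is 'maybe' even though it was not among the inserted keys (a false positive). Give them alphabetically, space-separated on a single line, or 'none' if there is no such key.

Start: bits=00000000
After insert 'rat': sets bits 3 6 7 -> bits=00010011
After insert 'bee': sets bits 1 2 5 -> bits=01110111
After insert 'ram': sets bits 0 5 6 -> bits=11110111
Not inserted: cow eel fox gnu hen pig yak — query each against bits=11110111:
query cow: checks bit3=1, bit4=0 (has a 0) -> no => not a false positive
query eel: checks bit2=1, bit6=1, bit7=1 (all 1) -> maybe => FALSE POSITIVE
query fox: checks bit0=1, bit2=1, bit3=1 (all 1) -> maybe => FALSE POSITIVE
query gnu: checks bit2=1, bit3=1, bit7=1 (all 1) -> maybe => FALSE POSITIVE
query hen: checks bit0=1, bit3=1, bit4=0 (has a 0) -> no => not a false positive
query pig: checks bit3=1, bit4=0, bit7=1 (has a 0) -> no => not a false positive
query yak: checks bit1=1, bit3=1, bit4=0 (has a 0) -> no => not a false positive
False positives (alphabetical): eel fox gnu

Answer: eel fox gnu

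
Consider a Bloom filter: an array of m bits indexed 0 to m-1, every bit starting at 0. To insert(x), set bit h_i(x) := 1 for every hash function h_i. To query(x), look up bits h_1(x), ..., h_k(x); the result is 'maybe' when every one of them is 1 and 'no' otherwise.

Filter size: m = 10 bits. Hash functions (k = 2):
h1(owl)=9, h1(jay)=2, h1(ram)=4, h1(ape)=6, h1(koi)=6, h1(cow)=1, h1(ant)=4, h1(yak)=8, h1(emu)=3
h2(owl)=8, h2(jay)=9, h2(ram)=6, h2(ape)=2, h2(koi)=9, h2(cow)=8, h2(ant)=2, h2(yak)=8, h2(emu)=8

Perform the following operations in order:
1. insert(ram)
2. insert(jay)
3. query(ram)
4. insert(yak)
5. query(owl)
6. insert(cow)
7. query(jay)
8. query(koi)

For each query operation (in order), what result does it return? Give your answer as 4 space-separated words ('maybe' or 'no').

Start: bits=0000000000
Op 1: insert ram -> sets bits 4 6 -> bits=0000101000
Op 2: insert jay -> sets bits 2 9 -> bits=0010101001
Op 3: query ram -> checks bit4=1, bit6=1 (all 1) -> maybe
Op 4: insert yak -> sets bits 8 -> bits=0010101011
Op 5: query owl -> checks bit8=1, bit9=1 (all 1) -> maybe
Op 6: insert cow -> sets bits 1 8 -> bits=0110101011
Op 7: query jay -> checks bit2=1, bit9=1 (all 1) -> maybe
Op 8: query koi -> checks bit6=1, bit9=1 (all 1) -> maybe
Query results in order: maybe maybe maybe maybe

Answer: maybe maybe maybe maybe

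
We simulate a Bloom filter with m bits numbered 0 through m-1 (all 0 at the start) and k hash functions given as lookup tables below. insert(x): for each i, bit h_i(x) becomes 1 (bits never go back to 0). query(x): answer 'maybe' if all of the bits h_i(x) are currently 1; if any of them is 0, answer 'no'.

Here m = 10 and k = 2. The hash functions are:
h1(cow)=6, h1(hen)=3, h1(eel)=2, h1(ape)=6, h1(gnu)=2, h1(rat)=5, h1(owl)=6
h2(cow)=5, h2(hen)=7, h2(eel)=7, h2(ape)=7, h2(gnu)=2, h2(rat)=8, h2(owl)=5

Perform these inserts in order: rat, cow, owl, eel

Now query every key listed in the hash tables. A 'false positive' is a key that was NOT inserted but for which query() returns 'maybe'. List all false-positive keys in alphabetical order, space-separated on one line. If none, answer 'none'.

Answer: ape gnu

Derivation:
Start: bits=0000000000
After insert 'rat': sets bits 5 8 -> bits=0000010010
After insert 'cow': sets bits 5 6 -> bits=0000011010
After insert 'owl': sets bits 5 6 -> bits=0000011010
After insert 'eel': sets bits 2 7 -> bits=0010011110
Not inserted: ape gnu hen — query each against bits=0010011110:
query ape: checks bit6=1, bit7=1 (all 1) -> maybe => FALSE POSITIVE
query gnu: checks bit2=1 (all 1) -> maybe => FALSE POSITIVE
query hen: checks bit3=0, bit7=1 (has a 0) -> no => not a false positive
False positives (alphabetical): ape gnu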